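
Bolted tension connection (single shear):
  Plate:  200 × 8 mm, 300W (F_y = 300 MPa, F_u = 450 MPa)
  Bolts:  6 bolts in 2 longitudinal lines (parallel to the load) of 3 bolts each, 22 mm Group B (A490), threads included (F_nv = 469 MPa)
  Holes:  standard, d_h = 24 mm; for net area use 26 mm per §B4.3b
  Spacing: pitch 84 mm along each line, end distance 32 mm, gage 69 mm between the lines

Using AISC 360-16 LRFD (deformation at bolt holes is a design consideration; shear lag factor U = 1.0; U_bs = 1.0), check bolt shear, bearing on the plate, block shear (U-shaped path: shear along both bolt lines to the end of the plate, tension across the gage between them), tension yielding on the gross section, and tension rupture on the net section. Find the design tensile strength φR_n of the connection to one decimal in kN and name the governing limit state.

Bolt shear: A_b = π(22)²/4 = 380.13 mm². φR_n = 0.75 × 469 × 380.13 × 6 × 1 = 802.3 kN.
Bearing (8 mm plate, F_u = 450 MPa): end bolts L_c = 32 − 24/2 = 20, R_n = min(1.2×20×8×450, 2.4×22×8×450) = 86.4 kN/bolt; interior L_c = 84 − 24 = 60, R_n = 190.08 kN/bolt. φR_n = 0.75 × (2×86.4 + 4×190.08) = 699.8 kN.
Block shear: shear path 2×[32+2×84] = 2×200 mm, A_gv = 3200, A_nv = 2×(200 − 2.5×26)×8 = 2160 mm²; tension across gage: (69 − 1×26)×8 = 344 mm². R_n = min(0.6×450×2160, 0.6×300×3200) + 1.0×450×344 = min(583.2, 576) + 154.8 = 730.8 kN. φR_n = 0.75 × 730.8 = 548.1 kN.
Tension yield (gross): A_g = 200×8 = 1600 mm². φR_n = 0.90 × 300 × 1600 = 432.0 kN.
Tension rupture (net): A_n = (200 − 2×26)×8 = 1184 mm² (U = 1.0, A_e = A_n). φR_n = 0.75 × 450 × 1184 = 399.6 kN.
Governing: min(802.3, 699.8, 548.1, 432.0, 399.6) = 399.6 kN → net-section rupture.

399.6 kN (net-section rupture governs)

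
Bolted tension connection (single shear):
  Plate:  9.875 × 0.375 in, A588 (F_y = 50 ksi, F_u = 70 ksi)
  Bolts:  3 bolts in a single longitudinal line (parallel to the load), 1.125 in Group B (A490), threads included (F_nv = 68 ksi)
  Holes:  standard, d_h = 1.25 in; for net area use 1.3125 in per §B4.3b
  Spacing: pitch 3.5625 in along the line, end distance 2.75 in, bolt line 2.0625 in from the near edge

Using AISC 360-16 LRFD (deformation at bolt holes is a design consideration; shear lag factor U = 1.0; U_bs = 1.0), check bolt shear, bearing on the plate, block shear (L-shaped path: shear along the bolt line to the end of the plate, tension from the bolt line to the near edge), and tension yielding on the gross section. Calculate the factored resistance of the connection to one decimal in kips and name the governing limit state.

Bolt shear: A_b = π(1.125)²/4 = 0.99402 in². φR_n = 0.75 × 68 × 0.99402 × 3 × 1 = 152.1 kips.
Bearing (0.375 in plate, F_u = 70 ksi): end bolts L_c = 2.75 − 1.25/2 = 2.125, R_n = min(1.2×2.125×0.375×70, 2.4×1.125×0.375×70) = 66.938 kips/bolt; interior L_c = 3.5625 − 1.25 = 2.3125, R_n = 70.875 kips/bolt. φR_n = 0.75 × (1×66.938 + 2×70.875) = 156.5 kips.
Block shear: shear path 1×[2.75+2×3.5625] = 1×9.875 in, A_gv = 3.7031, A_nv = 1×(9.875 − 2.5×1.3125)×0.375 = 2.4727 in²; tension to near edge: (2.0625 − 0.5×1.3125)×0.375 = 0.52734 in². R_n = min(0.6×70×2.4727, 0.6×50×3.7031) + 1.0×70×0.52734 = min(103.85, 111.09) + 36.914 = 140.76 kips. φR_n = 0.75 × 140.76 = 105.6 kips.
Tension yield (gross): A_g = 9.875×0.375 = 3.7031 in². φR_n = 0.90 × 50 × 3.7031 = 166.6 kips.
Governing: min(152.1, 156.5, 105.6, 166.6) = 105.6 kips → block shear.

105.6 kips (block shear governs)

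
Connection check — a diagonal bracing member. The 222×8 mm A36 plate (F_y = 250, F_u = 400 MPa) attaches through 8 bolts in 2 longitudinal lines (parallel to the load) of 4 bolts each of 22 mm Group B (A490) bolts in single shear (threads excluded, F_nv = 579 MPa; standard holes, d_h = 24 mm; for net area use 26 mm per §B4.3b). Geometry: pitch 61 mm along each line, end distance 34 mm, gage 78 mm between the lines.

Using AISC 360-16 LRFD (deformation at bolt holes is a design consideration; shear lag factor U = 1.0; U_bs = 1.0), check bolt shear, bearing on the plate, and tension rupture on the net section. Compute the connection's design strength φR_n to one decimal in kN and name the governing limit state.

408.0 kN (net-section rupture governs)

Bolt shear: A_b = π(22)²/4 = 380.13 mm². φR_n = 0.75 × 579 × 380.13 × 8 × 1 = 1320.6 kN.
Bearing (8 mm plate, F_u = 400 MPa): end bolts L_c = 34 − 24/2 = 22, R_n = min(1.2×22×8×400, 2.4×22×8×400) = 84.48 kN/bolt; interior L_c = 61 − 24 = 37, R_n = 142.08 kN/bolt. φR_n = 0.75 × (2×84.48 + 6×142.08) = 766.1 kN.
Tension rupture (net): A_n = (222 − 2×26)×8 = 1360 mm² (U = 1.0, A_e = A_n). φR_n = 0.75 × 400 × 1360 = 408.0 kN.
Governing: min(1320.6, 766.1, 408.0) = 408.0 kN → net-section rupture.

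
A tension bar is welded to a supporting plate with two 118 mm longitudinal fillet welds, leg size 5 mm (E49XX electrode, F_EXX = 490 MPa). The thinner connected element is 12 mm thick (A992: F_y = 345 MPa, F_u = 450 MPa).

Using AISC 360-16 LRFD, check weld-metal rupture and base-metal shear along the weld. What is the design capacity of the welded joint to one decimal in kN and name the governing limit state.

184.0 kN (weld metal governs)

Weld metal: throat = 0.707×5 = 3.535 mm, L = 2×118 = 236 mm. φR_n = 0.75 × 0.6 × 490 × 3.535 × 236 = 184.0 kN.
Base metal shear (12 mm plate): yield φR_n = 1.0×0.6×345×12×236 = 586.2 kN; rupture φR_n = 0.75×0.6×450×12×236 = 573.5 kN; take 573.5 kN (rupture).
Governing: min(184.0, 573.5) = 184.0 kN → weld metal.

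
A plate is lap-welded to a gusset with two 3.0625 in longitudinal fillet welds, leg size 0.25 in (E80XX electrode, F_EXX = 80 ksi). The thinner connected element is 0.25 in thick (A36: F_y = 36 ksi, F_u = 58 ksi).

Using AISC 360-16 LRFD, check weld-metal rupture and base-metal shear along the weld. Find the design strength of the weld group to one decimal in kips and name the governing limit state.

33.1 kips (base-metal shear governs)

Weld metal: throat = 0.707×0.25 = 0.17675 in, L = 2×3.0625 = 6.125 in. φR_n = 0.75 × 0.6 × 80 × 0.17675 × 6.125 = 39.0 kips.
Base metal shear (0.25 in plate): yield φR_n = 1.0×0.6×36×0.25×6.125 = 33.1 kips; rupture φR_n = 0.75×0.6×58×0.25×6.125 = 40.0 kips; take 33.1 kips (yield).
Governing: min(39.0, 33.1) = 33.1 kips → base-metal shear.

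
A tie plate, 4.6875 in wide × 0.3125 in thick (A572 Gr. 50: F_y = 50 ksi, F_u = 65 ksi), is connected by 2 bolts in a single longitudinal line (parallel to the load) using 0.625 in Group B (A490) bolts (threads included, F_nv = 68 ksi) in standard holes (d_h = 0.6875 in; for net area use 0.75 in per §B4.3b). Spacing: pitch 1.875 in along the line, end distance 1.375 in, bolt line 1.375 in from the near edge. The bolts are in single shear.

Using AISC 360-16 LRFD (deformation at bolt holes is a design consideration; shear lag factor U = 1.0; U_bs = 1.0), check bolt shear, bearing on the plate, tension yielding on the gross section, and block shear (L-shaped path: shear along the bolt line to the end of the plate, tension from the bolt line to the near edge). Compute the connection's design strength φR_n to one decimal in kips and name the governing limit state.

Bolt shear: A_b = π(0.625)²/4 = 0.3068 in². φR_n = 0.75 × 68 × 0.3068 × 2 × 1 = 31.3 kips.
Bearing (0.3125 in plate, F_u = 65 ksi): end bolts L_c = 1.375 − 0.6875/2 = 1.03125, R_n = min(1.2×1.03125×0.3125×65, 2.4×0.625×0.3125×65) = 25.137 kips/bolt; interior L_c = 1.875 − 0.6875 = 1.1875, R_n = 28.945 kips/bolt. φR_n = 0.75 × (1×25.137 + 1×28.945) = 40.6 kips.
Tension yield (gross): A_g = 4.6875×0.3125 = 1.4648 in². φR_n = 0.90 × 50 × 1.4648 = 65.9 kips.
Block shear: shear path 1×[1.375+1×1.875] = 1×3.25 in, A_gv = 1.0156, A_nv = 1×(3.25 − 1.5×0.75)×0.3125 = 0.66406 in²; tension to near edge: (1.375 − 0.5×0.75)×0.3125 = 0.3125 in². R_n = min(0.6×65×0.66406, 0.6×50×1.0156) + 1.0×65×0.3125 = min(25.898, 30.468) + 20.313 = 46.211 kips. φR_n = 0.75 × 46.211 = 34.7 kips.
Governing: min(31.3, 40.6, 65.9, 34.7) = 31.3 kips → bolt shear.

31.3 kips (bolt shear governs)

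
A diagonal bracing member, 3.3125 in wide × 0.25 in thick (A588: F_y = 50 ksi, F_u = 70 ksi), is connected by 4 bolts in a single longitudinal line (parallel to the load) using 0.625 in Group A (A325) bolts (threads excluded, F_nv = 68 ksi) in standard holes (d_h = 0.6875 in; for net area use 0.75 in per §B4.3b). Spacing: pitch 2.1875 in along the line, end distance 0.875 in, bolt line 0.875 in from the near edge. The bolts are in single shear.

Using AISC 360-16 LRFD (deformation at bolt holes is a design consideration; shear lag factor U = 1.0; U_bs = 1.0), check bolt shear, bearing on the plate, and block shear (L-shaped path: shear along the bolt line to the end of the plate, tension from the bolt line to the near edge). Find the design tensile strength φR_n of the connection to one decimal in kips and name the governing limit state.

44.5 kips (block shear governs)

Bolt shear: A_b = π(0.625)²/4 = 0.3068 in². φR_n = 0.75 × 68 × 0.3068 × 4 × 1 = 62.6 kips.
Bearing (0.25 in plate, F_u = 70 ksi): end bolts L_c = 0.875 − 0.6875/2 = 0.53125, R_n = min(1.2×0.53125×0.25×70, 2.4×0.625×0.25×70) = 11.156 kips/bolt; interior L_c = 2.1875 − 0.6875 = 1.5, R_n = 26.25 kips/bolt. φR_n = 0.75 × (1×11.156 + 3×26.25) = 67.4 kips.
Block shear: shear path 1×[0.875+3×2.1875] = 1×7.4375 in, A_gv = 1.8594, A_nv = 1×(7.4375 − 3.5×0.75)×0.25 = 1.2031 in²; tension to near edge: (0.875 − 0.5×0.75)×0.25 = 0.125 in². R_n = min(0.6×70×1.2031, 0.6×50×1.8594) + 1.0×70×0.125 = min(50.53, 55.782) + 8.75 = 59.28 kips. φR_n = 0.75 × 59.28 = 44.5 kips.
Governing: min(62.6, 67.4, 44.5) = 44.5 kips → block shear.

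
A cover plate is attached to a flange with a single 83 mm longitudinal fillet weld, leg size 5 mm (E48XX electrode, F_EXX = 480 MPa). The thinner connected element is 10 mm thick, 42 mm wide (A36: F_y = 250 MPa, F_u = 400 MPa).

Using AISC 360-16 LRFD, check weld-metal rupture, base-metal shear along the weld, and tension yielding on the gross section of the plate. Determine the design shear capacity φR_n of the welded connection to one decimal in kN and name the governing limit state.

Weld metal: throat = 0.707×5 = 3.535 mm, L = 83 mm. φR_n = 0.75 × 0.6 × 480 × 3.535 × 83 = 63.4 kN.
Base metal shear (10 mm plate): yield φR_n = 1.0×0.6×250×10×83 = 124.5 kN; rupture φR_n = 0.75×0.6×400×10×83 = 149.4 kN; take 124.5 kN (yield).
Tension yield (gross): A_g = 42×10 = 420 mm². φR_n = 0.90 × 250 × 420 = 94.5 kN.
Governing: min(63.4, 124.5, 94.5) = 63.4 kN → weld metal.

63.4 kN (weld metal governs)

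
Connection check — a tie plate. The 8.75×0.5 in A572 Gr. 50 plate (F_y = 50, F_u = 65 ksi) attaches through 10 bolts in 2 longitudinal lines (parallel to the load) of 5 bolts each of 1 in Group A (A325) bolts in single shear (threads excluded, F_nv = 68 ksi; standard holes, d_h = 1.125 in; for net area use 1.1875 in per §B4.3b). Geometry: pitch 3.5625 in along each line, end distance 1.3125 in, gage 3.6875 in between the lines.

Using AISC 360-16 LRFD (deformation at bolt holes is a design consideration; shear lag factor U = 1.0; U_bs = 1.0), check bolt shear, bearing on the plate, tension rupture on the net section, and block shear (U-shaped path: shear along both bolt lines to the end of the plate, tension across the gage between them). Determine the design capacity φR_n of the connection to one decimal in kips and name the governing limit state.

Bolt shear: A_b = π(1)²/4 = 0.7854 in². φR_n = 0.75 × 68 × 0.7854 × 10 × 1 = 400.6 kips.
Bearing (0.5 in plate, F_u = 65 ksi): end bolts L_c = 1.3125 − 1.125/2 = 0.75, R_n = min(1.2×0.75×0.5×65, 2.4×1×0.5×65) = 29.25 kips/bolt; interior L_c = 3.5625 − 1.125 = 2.4375, R_n = 78 kips/bolt. φR_n = 0.75 × (2×29.25 + 8×78) = 511.9 kips.
Tension rupture (net): A_n = (8.75 − 2×1.1875)×0.5 = 3.1875 in² (U = 1.0, A_e = A_n). φR_n = 0.75 × 65 × 3.1875 = 155.4 kips.
Block shear: shear path 2×[1.3125+4×3.5625] = 2×15.5625 in, A_gv = 15.563, A_nv = 2×(15.5625 − 4.5×1.1875)×0.5 = 10.219 in²; tension across gage: (3.6875 − 1×1.1875)×0.5 = 1.25 in². R_n = min(0.6×65×10.219, 0.6×50×15.563) + 1.0×65×1.25 = min(398.54, 466.89) + 81.25 = 479.79 kips. φR_n = 0.75 × 479.79 = 359.8 kips.
Governing: min(400.6, 511.9, 155.4, 359.8) = 155.4 kips → net-section rupture.

155.4 kips (net-section rupture governs)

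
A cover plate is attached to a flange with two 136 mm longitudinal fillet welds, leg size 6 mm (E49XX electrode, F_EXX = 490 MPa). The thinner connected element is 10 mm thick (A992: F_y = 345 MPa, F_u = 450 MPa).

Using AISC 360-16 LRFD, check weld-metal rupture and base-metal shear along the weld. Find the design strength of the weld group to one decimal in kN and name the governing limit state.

254.4 kN (weld metal governs)

Weld metal: throat = 0.707×6 = 4.242 mm, L = 2×136 = 272 mm. φR_n = 0.75 × 0.6 × 490 × 4.242 × 272 = 254.4 kN.
Base metal shear (10 mm plate): yield φR_n = 1.0×0.6×345×10×272 = 563.0 kN; rupture φR_n = 0.75×0.6×450×10×272 = 550.8 kN; take 550.8 kN (rupture).
Governing: min(254.4, 550.8) = 254.4 kN → weld metal.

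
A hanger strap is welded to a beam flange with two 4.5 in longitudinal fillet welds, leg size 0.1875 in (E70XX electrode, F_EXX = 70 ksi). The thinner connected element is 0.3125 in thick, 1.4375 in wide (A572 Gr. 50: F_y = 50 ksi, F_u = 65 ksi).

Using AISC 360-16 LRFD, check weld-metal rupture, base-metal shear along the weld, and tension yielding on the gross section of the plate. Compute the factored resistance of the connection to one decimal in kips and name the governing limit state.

20.2 kips (gross-section yield governs)

Weld metal: throat = 0.707×0.1875 = 0.13256 in, L = 2×4.5 = 9 in. φR_n = 0.75 × 0.6 × 70 × 0.13256 × 9 = 37.6 kips.
Base metal shear (0.3125 in plate): yield φR_n = 1.0×0.6×50×0.3125×9 = 84.4 kips; rupture φR_n = 0.75×0.6×65×0.3125×9 = 82.3 kips; take 82.3 kips (rupture).
Tension yield (gross): A_g = 1.4375×0.3125 = 0.44922 in². φR_n = 0.90 × 50 × 0.44922 = 20.2 kips.
Governing: min(37.6, 82.3, 20.2) = 20.2 kips → gross-section yield.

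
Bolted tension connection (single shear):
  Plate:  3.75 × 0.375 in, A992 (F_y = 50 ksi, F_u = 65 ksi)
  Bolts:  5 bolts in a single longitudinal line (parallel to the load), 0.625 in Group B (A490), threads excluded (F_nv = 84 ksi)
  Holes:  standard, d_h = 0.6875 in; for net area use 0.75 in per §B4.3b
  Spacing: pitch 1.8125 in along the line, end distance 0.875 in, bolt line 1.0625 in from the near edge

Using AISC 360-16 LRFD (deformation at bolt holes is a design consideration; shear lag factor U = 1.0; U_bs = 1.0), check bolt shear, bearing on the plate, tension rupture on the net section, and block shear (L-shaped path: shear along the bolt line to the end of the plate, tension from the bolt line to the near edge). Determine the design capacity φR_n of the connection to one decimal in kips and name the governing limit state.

Bolt shear: A_b = π(0.625)²/4 = 0.3068 in². φR_n = 0.75 × 84 × 0.3068 × 5 × 1 = 96.6 kips.
Bearing (0.375 in plate, F_u = 65 ksi): end bolts L_c = 0.875 − 0.6875/2 = 0.53125, R_n = min(1.2×0.53125×0.375×65, 2.4×0.625×0.375×65) = 15.539 kips/bolt; interior L_c = 1.8125 − 0.6875 = 1.125, R_n = 32.906 kips/bolt. φR_n = 0.75 × (1×15.539 + 4×32.906) = 110.4 kips.
Tension rupture (net): A_n = (3.75 − 1×0.75)×0.375 = 1.125 in² (U = 1.0, A_e = A_n). φR_n = 0.75 × 65 × 1.125 = 54.8 kips.
Block shear: shear path 1×[0.875+4×1.8125] = 1×8.125 in, A_gv = 3.0469, A_nv = 1×(8.125 − 4.5×0.75)×0.375 = 1.7813 in²; tension to near edge: (1.0625 − 0.5×0.75)×0.375 = 0.25781 in². R_n = min(0.6×65×1.7813, 0.6×50×3.0469) + 1.0×65×0.25781 = min(69.471, 91.407) + 16.758 = 86.229 kips. φR_n = 0.75 × 86.229 = 64.7 kips.
Governing: min(96.6, 110.4, 54.8, 64.7) = 54.8 kips → net-section rupture.

54.8 kips (net-section rupture governs)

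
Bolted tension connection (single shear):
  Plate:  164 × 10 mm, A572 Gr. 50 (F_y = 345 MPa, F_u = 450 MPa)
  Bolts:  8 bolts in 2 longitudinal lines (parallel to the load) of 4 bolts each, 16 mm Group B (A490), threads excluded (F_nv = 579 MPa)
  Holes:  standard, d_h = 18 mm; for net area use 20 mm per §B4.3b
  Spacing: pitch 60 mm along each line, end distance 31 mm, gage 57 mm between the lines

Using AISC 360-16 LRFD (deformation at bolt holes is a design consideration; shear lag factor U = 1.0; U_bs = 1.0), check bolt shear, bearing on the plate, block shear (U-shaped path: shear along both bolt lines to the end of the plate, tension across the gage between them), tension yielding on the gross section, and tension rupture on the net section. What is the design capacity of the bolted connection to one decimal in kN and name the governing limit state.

Bolt shear: A_b = π(16)²/4 = 201.06 mm². φR_n = 0.75 × 579 × 201.06 × 8 × 1 = 698.5 kN.
Bearing (10 mm plate, F_u = 450 MPa): end bolts L_c = 31 − 18/2 = 22, R_n = min(1.2×22×10×450, 2.4×16×10×450) = 118.8 kN/bolt; interior L_c = 60 − 18 = 42, R_n = 172.8 kN/bolt. φR_n = 0.75 × (2×118.8 + 6×172.8) = 955.8 kN.
Block shear: shear path 2×[31+3×60] = 2×211 mm, A_gv = 4220, A_nv = 2×(211 − 3.5×20)×10 = 2820 mm²; tension across gage: (57 − 1×20)×10 = 370 mm². R_n = min(0.6×450×2820, 0.6×345×4220) + 1.0×450×370 = min(761.4, 873.54) + 166.5 = 927.9 kN. φR_n = 0.75 × 927.9 = 695.9 kN.
Tension yield (gross): A_g = 164×10 = 1640 mm². φR_n = 0.90 × 345 × 1640 = 509.2 kN.
Tension rupture (net): A_n = (164 − 2×20)×10 = 1240 mm² (U = 1.0, A_e = A_n). φR_n = 0.75 × 450 × 1240 = 418.5 kN.
Governing: min(698.5, 955.8, 695.9, 509.2, 418.5) = 418.5 kN → net-section rupture.

418.5 kN (net-section rupture governs)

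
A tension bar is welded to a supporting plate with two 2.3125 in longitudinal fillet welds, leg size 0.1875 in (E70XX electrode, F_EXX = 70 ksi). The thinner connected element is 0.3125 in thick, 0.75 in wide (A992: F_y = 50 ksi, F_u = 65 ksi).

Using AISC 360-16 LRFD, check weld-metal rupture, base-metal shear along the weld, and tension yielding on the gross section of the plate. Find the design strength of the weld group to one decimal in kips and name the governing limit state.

10.5 kips (gross-section yield governs)

Weld metal: throat = 0.707×0.1875 = 0.13256 in, L = 2×2.3125 = 4.625 in. φR_n = 0.75 × 0.6 × 70 × 0.13256 × 4.625 = 19.3 kips.
Base metal shear (0.3125 in plate): yield φR_n = 1.0×0.6×50×0.3125×4.625 = 43.4 kips; rupture φR_n = 0.75×0.6×65×0.3125×4.625 = 42.3 kips; take 42.3 kips (rupture).
Tension yield (gross): A_g = 0.75×0.3125 = 0.23438 in². φR_n = 0.90 × 50 × 0.23438 = 10.5 kips.
Governing: min(19.3, 42.3, 10.5) = 10.5 kips → gross-section yield.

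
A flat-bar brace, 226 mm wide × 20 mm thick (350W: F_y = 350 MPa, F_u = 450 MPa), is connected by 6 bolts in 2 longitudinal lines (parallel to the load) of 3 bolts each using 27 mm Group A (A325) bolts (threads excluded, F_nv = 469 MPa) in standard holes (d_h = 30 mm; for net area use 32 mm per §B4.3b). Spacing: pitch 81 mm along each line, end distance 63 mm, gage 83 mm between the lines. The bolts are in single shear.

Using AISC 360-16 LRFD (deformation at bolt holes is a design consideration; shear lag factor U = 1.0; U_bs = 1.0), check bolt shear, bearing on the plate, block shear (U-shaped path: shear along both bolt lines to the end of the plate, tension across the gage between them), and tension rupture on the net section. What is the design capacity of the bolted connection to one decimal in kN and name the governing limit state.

1093.5 kN (net-section rupture governs)

Bolt shear: A_b = π(27)²/4 = 572.56 mm². φR_n = 0.75 × 469 × 572.56 × 6 × 1 = 1208.4 kN.
Bearing (20 mm plate, F_u = 450 MPa): end bolts L_c = 63 − 30/2 = 48, R_n = min(1.2×48×20×450, 2.4×27×20×450) = 518.4 kN/bolt; interior L_c = 81 − 30 = 51, R_n = 550.8 kN/bolt. φR_n = 0.75 × (2×518.4 + 4×550.8) = 2430.0 kN.
Block shear: shear path 2×[63+2×81] = 2×225 mm, A_gv = 9000, A_nv = 2×(225 − 2.5×32)×20 = 5800 mm²; tension across gage: (83 − 1×32)×20 = 1020 mm². R_n = min(0.6×450×5800, 0.6×350×9000) + 1.0×450×1020 = min(1566, 1890) + 459 = 2025 kN. φR_n = 0.75 × 2025 = 1518.8 kN.
Tension rupture (net): A_n = (226 − 2×32)×20 = 3240 mm² (U = 1.0, A_e = A_n). φR_n = 0.75 × 450 × 3240 = 1093.5 kN.
Governing: min(1208.4, 2430.0, 1518.8, 1093.5) = 1093.5 kN → net-section rupture.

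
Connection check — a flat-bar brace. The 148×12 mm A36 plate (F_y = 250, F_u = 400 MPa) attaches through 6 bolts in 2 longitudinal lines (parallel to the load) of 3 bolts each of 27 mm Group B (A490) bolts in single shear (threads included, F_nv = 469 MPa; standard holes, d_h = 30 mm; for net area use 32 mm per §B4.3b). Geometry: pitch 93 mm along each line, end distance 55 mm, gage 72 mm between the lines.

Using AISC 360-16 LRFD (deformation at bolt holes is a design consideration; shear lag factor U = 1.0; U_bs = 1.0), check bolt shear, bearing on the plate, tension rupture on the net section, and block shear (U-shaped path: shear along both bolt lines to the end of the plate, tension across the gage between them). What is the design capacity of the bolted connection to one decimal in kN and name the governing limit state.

Bolt shear: A_b = π(27)²/4 = 572.56 mm². φR_n = 0.75 × 469 × 572.56 × 6 × 1 = 1208.4 kN.
Bearing (12 mm plate, F_u = 400 MPa): end bolts L_c = 55 − 30/2 = 40, R_n = min(1.2×40×12×400, 2.4×27×12×400) = 230.4 kN/bolt; interior L_c = 93 − 30 = 63, R_n = 311.04 kN/bolt. φR_n = 0.75 × (2×230.4 + 4×311.04) = 1278.7 kN.
Tension rupture (net): A_n = (148 − 2×32)×12 = 1008 mm² (U = 1.0, A_e = A_n). φR_n = 0.75 × 400 × 1008 = 302.4 kN.
Block shear: shear path 2×[55+2×93] = 2×241 mm, A_gv = 5784, A_nv = 2×(241 − 2.5×32)×12 = 3864 mm²; tension across gage: (72 − 1×32)×12 = 480 mm². R_n = min(0.6×400×3864, 0.6×250×5784) + 1.0×400×480 = min(927.36, 867.6) + 192 = 1059.6 kN. φR_n = 0.75 × 1059.6 = 794.7 kN.
Governing: min(1208.4, 1278.7, 302.4, 794.7) = 302.4 kN → net-section rupture.

302.4 kN (net-section rupture governs)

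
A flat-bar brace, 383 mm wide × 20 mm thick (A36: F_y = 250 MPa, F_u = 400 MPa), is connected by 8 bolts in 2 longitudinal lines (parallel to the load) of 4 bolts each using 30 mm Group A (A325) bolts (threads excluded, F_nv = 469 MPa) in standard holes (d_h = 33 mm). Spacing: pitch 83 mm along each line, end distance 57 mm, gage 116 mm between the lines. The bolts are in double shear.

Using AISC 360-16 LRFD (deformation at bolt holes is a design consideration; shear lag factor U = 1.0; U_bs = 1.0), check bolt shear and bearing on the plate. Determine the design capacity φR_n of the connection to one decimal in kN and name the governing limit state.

Bolt shear: A_b = π(30)²/4 = 706.86 mm². φR_n = 0.75 × 469 × 706.86 × 8 × 2 = 3978.2 kN.
Bearing (20 mm plate, F_u = 400 MPa): end bolts L_c = 57 − 33/2 = 40.5, R_n = min(1.2×40.5×20×400, 2.4×30×20×400) = 388.8 kN/bolt; interior L_c = 83 − 33 = 50, R_n = 480 kN/bolt. φR_n = 0.75 × (2×388.8 + 6×480) = 2743.2 kN.
Governing: min(3978.2, 2743.2) = 2743.2 kN → bearing.

2743.2 kN (bearing governs)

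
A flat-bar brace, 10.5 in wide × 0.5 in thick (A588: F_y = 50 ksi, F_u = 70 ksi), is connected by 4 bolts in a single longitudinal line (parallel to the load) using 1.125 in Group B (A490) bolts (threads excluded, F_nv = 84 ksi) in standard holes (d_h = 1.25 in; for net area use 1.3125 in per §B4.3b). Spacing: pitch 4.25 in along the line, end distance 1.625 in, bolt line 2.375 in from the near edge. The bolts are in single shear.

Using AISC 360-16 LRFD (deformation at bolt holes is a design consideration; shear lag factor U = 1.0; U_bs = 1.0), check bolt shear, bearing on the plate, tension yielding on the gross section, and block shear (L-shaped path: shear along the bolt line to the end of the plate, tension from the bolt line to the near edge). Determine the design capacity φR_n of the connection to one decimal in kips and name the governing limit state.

199.2 kips (block shear governs)

Bolt shear: A_b = π(1.125)²/4 = 0.99402 in². φR_n = 0.75 × 84 × 0.99402 × 4 × 1 = 250.5 kips.
Bearing (0.5 in plate, F_u = 70 ksi): end bolts L_c = 1.625 − 1.25/2 = 1, R_n = min(1.2×1×0.5×70, 2.4×1.125×0.5×70) = 42 kips/bolt; interior L_c = 4.25 − 1.25 = 3, R_n = 94.5 kips/bolt. φR_n = 0.75 × (1×42 + 3×94.5) = 244.1 kips.
Tension yield (gross): A_g = 10.5×0.5 = 5.25 in². φR_n = 0.90 × 50 × 5.25 = 236.3 kips.
Block shear: shear path 1×[1.625+3×4.25] = 1×14.375 in, A_gv = 7.1875, A_nv = 1×(14.375 − 3.5×1.3125)×0.5 = 4.8906 in²; tension to near edge: (2.375 − 0.5×1.3125)×0.5 = 0.85938 in². R_n = min(0.6×70×4.8906, 0.6×50×7.1875) + 1.0×70×0.85938 = min(205.41, 215.63) + 60.157 = 265.57 kips. φR_n = 0.75 × 265.57 = 199.2 kips.
Governing: min(250.5, 244.1, 236.3, 199.2) = 199.2 kips → block shear.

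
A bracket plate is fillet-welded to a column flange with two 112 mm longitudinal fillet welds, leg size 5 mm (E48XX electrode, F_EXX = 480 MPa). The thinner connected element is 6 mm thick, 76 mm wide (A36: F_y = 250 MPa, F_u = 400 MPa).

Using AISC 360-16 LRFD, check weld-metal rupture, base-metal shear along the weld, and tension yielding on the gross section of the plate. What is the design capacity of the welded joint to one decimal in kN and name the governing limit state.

102.6 kN (gross-section yield governs)

Weld metal: throat = 0.707×5 = 3.535 mm, L = 2×112 = 224 mm. φR_n = 0.75 × 0.6 × 480 × 3.535 × 224 = 171.0 kN.
Base metal shear (6 mm plate): yield φR_n = 1.0×0.6×250×6×224 = 201.6 kN; rupture φR_n = 0.75×0.6×400×6×224 = 241.9 kN; take 201.6 kN (yield).
Tension yield (gross): A_g = 76×6 = 456 mm². φR_n = 0.90 × 250 × 456 = 102.6 kN.
Governing: min(171.0, 201.6, 102.6) = 102.6 kN → gross-section yield.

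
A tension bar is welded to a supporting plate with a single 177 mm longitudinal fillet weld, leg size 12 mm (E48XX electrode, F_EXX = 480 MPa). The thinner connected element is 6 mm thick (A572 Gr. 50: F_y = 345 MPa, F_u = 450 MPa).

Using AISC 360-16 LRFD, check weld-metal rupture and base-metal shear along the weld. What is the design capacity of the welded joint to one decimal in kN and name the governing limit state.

215.1 kN (base-metal shear governs)

Weld metal: throat = 0.707×12 = 8.484 mm, L = 177 mm. φR_n = 0.75 × 0.6 × 480 × 8.484 × 177 = 324.4 kN.
Base metal shear (6 mm plate): yield φR_n = 1.0×0.6×345×6×177 = 219.8 kN; rupture φR_n = 0.75×0.6×450×6×177 = 215.1 kN; take 215.1 kN (rupture).
Governing: min(324.4, 215.1) = 215.1 kN → base-metal shear.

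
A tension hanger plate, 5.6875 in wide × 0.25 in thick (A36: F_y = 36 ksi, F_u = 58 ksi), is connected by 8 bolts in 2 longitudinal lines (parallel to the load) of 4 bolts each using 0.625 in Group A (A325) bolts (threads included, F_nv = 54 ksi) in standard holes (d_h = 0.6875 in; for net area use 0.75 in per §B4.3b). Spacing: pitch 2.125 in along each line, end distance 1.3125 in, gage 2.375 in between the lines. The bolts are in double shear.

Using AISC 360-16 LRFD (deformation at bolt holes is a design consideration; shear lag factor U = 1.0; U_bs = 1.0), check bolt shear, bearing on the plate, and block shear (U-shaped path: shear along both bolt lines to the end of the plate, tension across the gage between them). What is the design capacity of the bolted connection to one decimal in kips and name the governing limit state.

Bolt shear: A_b = π(0.625)²/4 = 0.3068 in². φR_n = 0.75 × 54 × 0.3068 × 8 × 2 = 198.8 kips.
Bearing (0.25 in plate, F_u = 58 ksi): end bolts L_c = 1.3125 − 0.6875/2 = 0.96875, R_n = min(1.2×0.96875×0.25×58, 2.4×0.625×0.25×58) = 16.856 kips/bolt; interior L_c = 2.125 − 0.6875 = 1.4375, R_n = 21.75 kips/bolt. φR_n = 0.75 × (2×16.856 + 6×21.75) = 123.2 kips.
Block shear: shear path 2×[1.3125+3×2.125] = 2×7.6875 in, A_gv = 3.8438, A_nv = 2×(7.6875 − 3.5×0.75)×0.25 = 2.5313 in²; tension across gage: (2.375 − 1×0.75)×0.25 = 0.40625 in². R_n = min(0.6×58×2.5313, 0.6×36×3.8438) + 1.0×58×0.40625 = min(88.089, 83.026) + 23.563 = 106.59 kips. φR_n = 0.75 × 106.59 = 79.9 kips.
Governing: min(198.8, 123.2, 79.9) = 79.9 kips → block shear.

79.9 kips (block shear governs)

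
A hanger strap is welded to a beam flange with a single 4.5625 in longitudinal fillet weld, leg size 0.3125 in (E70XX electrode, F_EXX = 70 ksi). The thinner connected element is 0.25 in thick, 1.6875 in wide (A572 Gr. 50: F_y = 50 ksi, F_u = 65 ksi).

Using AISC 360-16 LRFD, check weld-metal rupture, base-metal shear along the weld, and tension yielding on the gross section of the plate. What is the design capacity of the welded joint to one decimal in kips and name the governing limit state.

Weld metal: throat = 0.707×0.3125 = 0.22094 in, L = 4.5625 in. φR_n = 0.75 × 0.6 × 70 × 0.22094 × 4.5625 = 31.8 kips.
Base metal shear (0.25 in plate): yield φR_n = 1.0×0.6×50×0.25×4.5625 = 34.2 kips; rupture φR_n = 0.75×0.6×65×0.25×4.5625 = 33.4 kips; take 33.4 kips (rupture).
Tension yield (gross): A_g = 1.6875×0.25 = 0.42188 in². φR_n = 0.90 × 50 × 0.42188 = 19.0 kips.
Governing: min(31.8, 33.4, 19.0) = 19.0 kips → gross-section yield.

19.0 kips (gross-section yield governs)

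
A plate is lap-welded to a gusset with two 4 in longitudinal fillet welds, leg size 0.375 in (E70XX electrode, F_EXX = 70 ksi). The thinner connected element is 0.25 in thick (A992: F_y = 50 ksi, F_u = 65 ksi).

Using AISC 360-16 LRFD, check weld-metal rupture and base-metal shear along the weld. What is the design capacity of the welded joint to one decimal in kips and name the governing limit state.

58.5 kips (base-metal shear governs)

Weld metal: throat = 0.707×0.375 = 0.26513 in, L = 2×4 = 8 in. φR_n = 0.75 × 0.6 × 70 × 0.26513 × 8 = 66.8 kips.
Base metal shear (0.25 in plate): yield φR_n = 1.0×0.6×50×0.25×8 = 60.0 kips; rupture φR_n = 0.75×0.6×65×0.25×8 = 58.5 kips; take 58.5 kips (rupture).
Governing: min(66.8, 58.5) = 58.5 kips → base-metal shear.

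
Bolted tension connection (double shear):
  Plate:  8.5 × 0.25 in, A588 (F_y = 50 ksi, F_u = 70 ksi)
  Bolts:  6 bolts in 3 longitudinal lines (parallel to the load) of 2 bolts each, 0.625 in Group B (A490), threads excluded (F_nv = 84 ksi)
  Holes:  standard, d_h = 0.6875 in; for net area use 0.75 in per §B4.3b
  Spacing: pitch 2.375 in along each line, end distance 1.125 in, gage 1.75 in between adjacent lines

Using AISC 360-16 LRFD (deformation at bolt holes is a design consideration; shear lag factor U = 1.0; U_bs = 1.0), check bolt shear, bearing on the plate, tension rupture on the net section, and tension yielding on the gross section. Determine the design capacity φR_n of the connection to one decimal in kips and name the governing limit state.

82.0 kips (net-section rupture governs)

Bolt shear: A_b = π(0.625)²/4 = 0.3068 in². φR_n = 0.75 × 84 × 0.3068 × 6 × 2 = 231.9 kips.
Bearing (0.25 in plate, F_u = 70 ksi): end bolts L_c = 1.125 − 0.6875/2 = 0.78125, R_n = min(1.2×0.78125×0.25×70, 2.4×0.625×0.25×70) = 16.406 kips/bolt; interior L_c = 2.375 − 0.6875 = 1.6875, R_n = 26.25 kips/bolt. φR_n = 0.75 × (3×16.406 + 3×26.25) = 96.0 kips.
Tension rupture (net): A_n = (8.5 − 3×0.75)×0.25 = 1.5625 in² (U = 1.0, A_e = A_n). φR_n = 0.75 × 70 × 1.5625 = 82.0 kips.
Tension yield (gross): A_g = 8.5×0.25 = 2.125 in². φR_n = 0.90 × 50 × 2.125 = 95.6 kips.
Governing: min(231.9, 96.0, 82.0, 95.6) = 82.0 kips → net-section rupture.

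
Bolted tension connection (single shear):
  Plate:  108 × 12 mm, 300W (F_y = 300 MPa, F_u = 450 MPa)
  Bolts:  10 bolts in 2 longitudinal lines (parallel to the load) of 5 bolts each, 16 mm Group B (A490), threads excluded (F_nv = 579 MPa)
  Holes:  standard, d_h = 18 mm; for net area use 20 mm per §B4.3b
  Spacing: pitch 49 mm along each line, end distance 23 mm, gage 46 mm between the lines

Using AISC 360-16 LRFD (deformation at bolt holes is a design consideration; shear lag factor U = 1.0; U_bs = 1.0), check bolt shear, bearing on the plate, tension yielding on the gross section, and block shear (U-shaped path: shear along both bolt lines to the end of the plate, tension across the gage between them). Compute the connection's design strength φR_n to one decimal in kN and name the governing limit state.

Bolt shear: A_b = π(16)²/4 = 201.06 mm². φR_n = 0.75 × 579 × 201.06 × 10 × 1 = 873.1 kN.
Bearing (12 mm plate, F_u = 450 MPa): end bolts L_c = 23 − 18/2 = 14, R_n = min(1.2×14×12×450, 2.4×16×12×450) = 90.72 kN/bolt; interior L_c = 49 − 18 = 31, R_n = 200.88 kN/bolt. φR_n = 0.75 × (2×90.72 + 8×200.88) = 1341.4 kN.
Tension yield (gross): A_g = 108×12 = 1296 mm². φR_n = 0.90 × 300 × 1296 = 349.9 kN.
Block shear: shear path 2×[23+4×49] = 2×219 mm, A_gv = 5256, A_nv = 2×(219 − 4.5×20)×12 = 3096 mm²; tension across gage: (46 − 1×20)×12 = 312 mm². R_n = min(0.6×450×3096, 0.6×300×5256) + 1.0×450×312 = min(835.92, 946.08) + 140.4 = 976.32 kN. φR_n = 0.75 × 976.32 = 732.2 kN.
Governing: min(873.1, 1341.4, 349.9, 732.2) = 349.9 kN → gross-section yield.

349.9 kN (gross-section yield governs)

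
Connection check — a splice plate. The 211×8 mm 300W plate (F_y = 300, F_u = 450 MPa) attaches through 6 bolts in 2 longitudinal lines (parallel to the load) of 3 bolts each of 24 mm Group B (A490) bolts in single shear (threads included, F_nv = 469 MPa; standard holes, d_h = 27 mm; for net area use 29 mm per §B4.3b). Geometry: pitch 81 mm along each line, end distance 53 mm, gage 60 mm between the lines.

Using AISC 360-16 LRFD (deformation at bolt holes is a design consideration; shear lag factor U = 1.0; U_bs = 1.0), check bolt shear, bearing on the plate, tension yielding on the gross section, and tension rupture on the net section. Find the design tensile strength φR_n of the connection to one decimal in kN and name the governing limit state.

413.1 kN (net-section rupture governs)

Bolt shear: A_b = π(24)²/4 = 452.39 mm². φR_n = 0.75 × 469 × 452.39 × 6 × 1 = 954.8 kN.
Bearing (8 mm plate, F_u = 450 MPa): end bolts L_c = 53 − 27/2 = 39.5, R_n = min(1.2×39.5×8×450, 2.4×24×8×450) = 170.64 kN/bolt; interior L_c = 81 − 27 = 54, R_n = 207.36 kN/bolt. φR_n = 0.75 × (2×170.64 + 4×207.36) = 878.0 kN.
Tension yield (gross): A_g = 211×8 = 1688 mm². φR_n = 0.90 × 300 × 1688 = 455.8 kN.
Tension rupture (net): A_n = (211 − 2×29)×8 = 1224 mm² (U = 1.0, A_e = A_n). φR_n = 0.75 × 450 × 1224 = 413.1 kN.
Governing: min(954.8, 878.0, 455.8, 413.1) = 413.1 kN → net-section rupture.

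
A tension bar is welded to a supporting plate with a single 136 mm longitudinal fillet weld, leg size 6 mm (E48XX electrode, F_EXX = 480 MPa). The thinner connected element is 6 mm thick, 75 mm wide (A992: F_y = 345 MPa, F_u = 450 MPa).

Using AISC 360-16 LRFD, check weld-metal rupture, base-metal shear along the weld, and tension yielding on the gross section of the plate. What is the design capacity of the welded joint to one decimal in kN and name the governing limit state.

Weld metal: throat = 0.707×6 = 4.242 mm, L = 136 mm. φR_n = 0.75 × 0.6 × 480 × 4.242 × 136 = 124.6 kN.
Base metal shear (6 mm plate): yield φR_n = 1.0×0.6×345×6×136 = 168.9 kN; rupture φR_n = 0.75×0.6×450×6×136 = 165.2 kN; take 165.2 kN (rupture).
Tension yield (gross): A_g = 75×6 = 450 mm². φR_n = 0.90 × 345 × 450 = 139.7 kN.
Governing: min(124.6, 165.2, 139.7) = 124.6 kN → weld metal.

124.6 kN (weld metal governs)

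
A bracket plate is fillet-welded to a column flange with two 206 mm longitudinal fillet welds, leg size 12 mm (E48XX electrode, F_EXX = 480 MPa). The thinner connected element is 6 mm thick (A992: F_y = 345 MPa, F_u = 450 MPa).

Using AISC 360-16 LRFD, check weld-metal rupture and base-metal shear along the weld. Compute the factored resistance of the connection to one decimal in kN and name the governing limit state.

500.6 kN (base-metal shear governs)

Weld metal: throat = 0.707×12 = 8.484 mm, L = 2×206 = 412 mm. φR_n = 0.75 × 0.6 × 480 × 8.484 × 412 = 755.0 kN.
Base metal shear (6 mm plate): yield φR_n = 1.0×0.6×345×6×412 = 511.7 kN; rupture φR_n = 0.75×0.6×450×6×412 = 500.6 kN; take 500.6 kN (rupture).
Governing: min(755.0, 500.6) = 500.6 kN → base-metal shear.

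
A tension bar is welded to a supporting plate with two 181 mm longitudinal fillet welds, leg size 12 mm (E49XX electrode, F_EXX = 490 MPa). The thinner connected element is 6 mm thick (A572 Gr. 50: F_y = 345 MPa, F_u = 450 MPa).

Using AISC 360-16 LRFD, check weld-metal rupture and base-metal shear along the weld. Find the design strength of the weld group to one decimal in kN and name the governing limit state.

Weld metal: throat = 0.707×12 = 8.484 mm, L = 2×181 = 362 mm. φR_n = 0.75 × 0.6 × 490 × 8.484 × 362 = 677.2 kN.
Base metal shear (6 mm plate): yield φR_n = 1.0×0.6×345×6×362 = 449.6 kN; rupture φR_n = 0.75×0.6×450×6×362 = 439.8 kN; take 439.8 kN (rupture).
Governing: min(677.2, 439.8) = 439.8 kN → base-metal shear.

439.8 kN (base-metal shear governs)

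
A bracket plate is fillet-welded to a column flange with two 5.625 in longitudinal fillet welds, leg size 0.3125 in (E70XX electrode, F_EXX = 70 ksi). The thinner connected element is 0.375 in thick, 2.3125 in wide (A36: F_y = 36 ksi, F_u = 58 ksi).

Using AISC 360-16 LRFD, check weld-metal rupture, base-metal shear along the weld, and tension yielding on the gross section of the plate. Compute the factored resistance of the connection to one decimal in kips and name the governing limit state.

28.1 kips (gross-section yield governs)

Weld metal: throat = 0.707×0.3125 = 0.22094 in, L = 2×5.625 = 11.25 in. φR_n = 0.75 × 0.6 × 70 × 0.22094 × 11.25 = 78.3 kips.
Base metal shear (0.375 in plate): yield φR_n = 1.0×0.6×36×0.375×11.25 = 91.1 kips; rupture φR_n = 0.75×0.6×58×0.375×11.25 = 110.1 kips; take 91.1 kips (yield).
Tension yield (gross): A_g = 2.3125×0.375 = 0.86719 in². φR_n = 0.90 × 36 × 0.86719 = 28.1 kips.
Governing: min(78.3, 91.1, 28.1) = 28.1 kips → gross-section yield.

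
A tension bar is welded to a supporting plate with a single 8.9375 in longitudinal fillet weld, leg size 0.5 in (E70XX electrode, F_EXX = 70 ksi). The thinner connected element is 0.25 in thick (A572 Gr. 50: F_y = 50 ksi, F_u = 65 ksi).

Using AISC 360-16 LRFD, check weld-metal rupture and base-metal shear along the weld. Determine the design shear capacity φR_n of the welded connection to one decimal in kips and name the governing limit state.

Weld metal: throat = 0.707×0.5 = 0.3535 in, L = 8.9375 in. φR_n = 0.75 × 0.6 × 70 × 0.3535 × 8.9375 = 99.5 kips.
Base metal shear (0.25 in plate): yield φR_n = 1.0×0.6×50×0.25×8.9375 = 67.0 kips; rupture φR_n = 0.75×0.6×65×0.25×8.9375 = 65.4 kips; take 65.4 kips (rupture).
Governing: min(99.5, 65.4) = 65.4 kips → base-metal shear.

65.4 kips (base-metal shear governs)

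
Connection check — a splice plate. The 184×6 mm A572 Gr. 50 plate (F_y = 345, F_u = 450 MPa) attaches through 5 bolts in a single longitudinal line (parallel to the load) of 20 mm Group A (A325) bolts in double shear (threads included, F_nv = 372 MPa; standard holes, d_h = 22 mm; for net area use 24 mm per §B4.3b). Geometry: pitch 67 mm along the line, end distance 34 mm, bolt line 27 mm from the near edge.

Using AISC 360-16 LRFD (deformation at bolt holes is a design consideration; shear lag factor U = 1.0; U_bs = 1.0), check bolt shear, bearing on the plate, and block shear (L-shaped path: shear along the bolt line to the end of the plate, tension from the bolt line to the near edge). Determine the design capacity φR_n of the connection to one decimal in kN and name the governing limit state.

266.1 kN (block shear governs)

Bolt shear: A_b = π(20)²/4 = 314.16 mm². φR_n = 0.75 × 372 × 314.16 × 5 × 2 = 876.5 kN.
Bearing (6 mm plate, F_u = 450 MPa): end bolts L_c = 34 − 22/2 = 23, R_n = min(1.2×23×6×450, 2.4×20×6×450) = 74.52 kN/bolt; interior L_c = 67 − 22 = 45, R_n = 129.6 kN/bolt. φR_n = 0.75 × (1×74.52 + 4×129.6) = 444.7 kN.
Block shear: shear path 1×[34+4×67] = 1×302 mm, A_gv = 1812, A_nv = 1×(302 − 4.5×24)×6 = 1164 mm²; tension to near edge: (27 − 0.5×24)×6 = 90 mm². R_n = min(0.6×450×1164, 0.6×345×1812) + 1.0×450×90 = min(314.28, 375.08) + 40.5 = 354.78 kN. φR_n = 0.75 × 354.78 = 266.1 kN.
Governing: min(876.5, 444.7, 266.1) = 266.1 kN → block shear.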